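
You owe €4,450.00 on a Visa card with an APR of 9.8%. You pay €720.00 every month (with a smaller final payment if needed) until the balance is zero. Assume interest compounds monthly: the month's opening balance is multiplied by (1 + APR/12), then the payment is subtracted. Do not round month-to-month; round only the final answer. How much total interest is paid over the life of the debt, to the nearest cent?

Monthly rate r = 9.8%/12 = 0.816667% = 0.00816667.
Payoff takes n = ⌈−ln(1 − rB₀/P)/ln(1+r)⌉ = ⌈6.368⌉ = 7 payments; the last is €265.54.
Total paid = 6·€720.00 + €265.54 = €4,585.54.
Total interest = total paid − principal = €4,585.54 − €4,450.00 = €135.54.

€135.54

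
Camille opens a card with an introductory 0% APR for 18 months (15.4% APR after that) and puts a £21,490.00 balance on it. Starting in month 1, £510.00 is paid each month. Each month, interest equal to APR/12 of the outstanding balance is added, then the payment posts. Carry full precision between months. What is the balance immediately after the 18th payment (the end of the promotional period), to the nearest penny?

Promo months 1–18 at r₀ = 0%/12 = 0; months 19+ at r₁ = 15.4%/12 = 0.0128333.
After month 18 (no interest yet): B = £21,490.00 − 18·£510.00 = £12,310.00.

£12,310.00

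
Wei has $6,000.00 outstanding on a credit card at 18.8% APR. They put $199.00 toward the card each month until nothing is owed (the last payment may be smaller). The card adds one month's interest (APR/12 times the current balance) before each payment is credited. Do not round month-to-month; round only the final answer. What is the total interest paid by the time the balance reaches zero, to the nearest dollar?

$2,185

Monthly rate r = 18.8%/12 = 1.56667% = 0.0156667.
Payoff takes n = ⌈−ln(1 − rB₀/P)/ln(1+r)⌉ = ⌈41.128⌉ = 42 payments; the last is $25.66.
Total paid = 41·$199.00 + $25.66 = $8,184.66.
Total interest = total paid − principal = $8,184.66 − $6,000.00 = $2,184.66.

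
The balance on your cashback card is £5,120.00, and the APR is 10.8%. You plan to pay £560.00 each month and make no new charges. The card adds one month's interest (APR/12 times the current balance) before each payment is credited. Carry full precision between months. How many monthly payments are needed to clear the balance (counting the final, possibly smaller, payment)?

10 months

Monthly rate r = 10.8%/12 = 0.9% = 0.009.
Recurrence: B ← B·(1+r) − £560.00.
Month 1: interest £46.08; balance after payment £4,606.08.
Month 2: interest £41.45; balance after payment £4,087.53.
Closed form: n = −ln(1 − rB₀/P)/ln(1+r) = −ln(0.91771)/ln(1.009) ≈ 9.584, so the balance reaches zero during payment 10.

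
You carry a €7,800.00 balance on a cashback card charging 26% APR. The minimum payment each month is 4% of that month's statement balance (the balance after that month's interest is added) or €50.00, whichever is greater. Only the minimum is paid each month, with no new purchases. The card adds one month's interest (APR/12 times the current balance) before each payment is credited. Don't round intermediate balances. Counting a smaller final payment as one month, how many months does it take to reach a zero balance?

131 months

Monthly rate r = 26%/12 = 2.16667% = 0.0216667.
While 4% of the post-interest balance exceeds €50.00, each month B ← (B·(1+r))·(1 − 0.04), i.e. B shrinks by the factor (1+r)·0.96 = 0.9808.
This holds for months 1–96. Entering month 97 the balance is €1,212.88; 4% of the post-interest balance is now below €50.00, so the flat €50.00 minimum applies from here.
From month 97 a fixed €50.00 at rate r clears €1,212.88 in 35 more payments. Total: 96 + 35 = 131 months.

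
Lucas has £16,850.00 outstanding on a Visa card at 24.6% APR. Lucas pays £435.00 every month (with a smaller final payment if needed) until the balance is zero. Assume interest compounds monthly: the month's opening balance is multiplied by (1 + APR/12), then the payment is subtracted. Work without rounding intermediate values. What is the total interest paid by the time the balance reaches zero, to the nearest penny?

£17,025.59

Monthly rate r = 24.6%/12 = 2.05% = 0.0205.
Payoff takes n = ⌈−ln(1 − rB₀/P)/ln(1+r)⌉ = ⌈77.874⌉ = 78 payments; the last is £380.59.
Total paid = 77·£435.00 + £380.59 = £33,875.59.
Total interest = total paid − principal = £33,875.59 − £16,850.00 = £17,025.59.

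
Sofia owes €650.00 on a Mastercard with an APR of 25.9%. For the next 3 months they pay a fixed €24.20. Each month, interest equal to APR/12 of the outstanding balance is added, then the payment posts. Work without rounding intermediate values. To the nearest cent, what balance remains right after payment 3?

Monthly rate r = 25.9%/12 = 2.15833% = 0.0215833.
Each month: B ← B·(1+r) − €24.20.
Month 1: interest €14.03; balance after payment €639.83.
Month 2: interest €13.81; balance after payment €629.44.
Month 3: interest €13.59; balance after payment €618.82.

€618.82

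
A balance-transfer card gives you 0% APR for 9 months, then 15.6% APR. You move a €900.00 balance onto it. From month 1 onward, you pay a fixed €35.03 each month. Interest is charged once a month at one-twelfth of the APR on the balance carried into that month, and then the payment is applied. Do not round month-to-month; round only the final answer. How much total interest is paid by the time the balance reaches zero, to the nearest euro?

€79

Promo months 1–9 at r₀ = 0%/12 = 0; months 10+ at r₁ = 15.6%/12 = 0.013.
After month 9 (no interest yet): B = €900.00 − 9·€35.03 = €584.73.
Then at r₁ with €35.03/mo: n₂ = −ln(1 − r₁·B/P)/ln(1+r₁) ≈ 18.94 → 19 more payments.
Total paid = 27·€35.03 + €32.91 = €978.72; interest = €978.72 − €900.00 = €78.72.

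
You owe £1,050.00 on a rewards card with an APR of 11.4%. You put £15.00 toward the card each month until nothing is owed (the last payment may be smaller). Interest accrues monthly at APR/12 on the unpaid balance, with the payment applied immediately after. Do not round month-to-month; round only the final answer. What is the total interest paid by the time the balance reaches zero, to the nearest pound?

£685

Monthly rate r = 11.4%/12 = 0.95% = 0.0095.
Payoff takes n = ⌈−ln(1 − rB₀/P)/ln(1+r)⌉ = ⌈115.664⌉ = 116 payments; the last is £9.98.
Total paid = 115·£15.00 + £9.98 = £1,734.98.
Total interest = total paid − principal = £1,734.98 − £1,050.00 = £684.98.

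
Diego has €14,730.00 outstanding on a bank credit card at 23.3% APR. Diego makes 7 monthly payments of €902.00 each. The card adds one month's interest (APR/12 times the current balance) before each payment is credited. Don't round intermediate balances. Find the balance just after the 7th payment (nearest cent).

Monthly rate r = 23.3%/12 = 1.94167% = 0.0194167.
Each month: B ← B·(1+r) − €902.00.
Month 1: interest €286.01; balance after payment €14,114.01.
Month 2: interest €274.05; balance after payment €13,486.05.
Month 3: interest €261.85; balance after payment €12,845.91.
Month 4: interest €249.42; balance after payment €12,193.33.
Month 5: interest €236.75; balance after payment €11,528.09.
Month 6: interest €223.84; balance after payment €10,849.92.
Month 7: interest €210.67; balance after payment €10,158.59.

€10,158.59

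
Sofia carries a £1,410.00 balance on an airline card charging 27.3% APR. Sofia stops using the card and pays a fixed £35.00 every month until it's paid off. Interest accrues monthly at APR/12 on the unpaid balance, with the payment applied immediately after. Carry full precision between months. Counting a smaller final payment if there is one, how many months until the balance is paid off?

111 payments

Monthly rate r = 27.3%/12 = 2.275% = 0.02275.
Recurrence: B ← B·(1+r) − £35.00.
Month 1: interest £32.08; balance after payment £1,407.08.
Month 2: interest £32.01; balance after payment £1,404.09.
Closed form: n = −ln(1 − rB₀/P)/ln(1+r) = −ln(0.0835)/ln(1.02275) ≈ 110.376, so the balance reaches zero during payment 111.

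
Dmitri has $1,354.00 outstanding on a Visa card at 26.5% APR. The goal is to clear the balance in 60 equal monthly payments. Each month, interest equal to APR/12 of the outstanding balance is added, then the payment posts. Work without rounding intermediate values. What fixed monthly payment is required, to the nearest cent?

$40.94

Monthly rate r = 26.5%/12 = 2.20833% = 0.0220833.
Level-payment amortization: P = B₀·r / (1 − (1+r)^(−n)) = 1354.00·0.0220833 / (1 − 1.02208^(−60)).
Denominator 1 − (1+r)^(−60) = 0.730336846.
P = 29.9008 / 0.730336846 ≈ 40.94.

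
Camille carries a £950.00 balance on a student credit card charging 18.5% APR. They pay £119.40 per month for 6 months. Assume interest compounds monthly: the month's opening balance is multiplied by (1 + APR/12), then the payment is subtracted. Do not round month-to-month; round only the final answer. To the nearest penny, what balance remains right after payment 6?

£296.75

Monthly rate r = 18.5%/12 = 1.54167% = 0.0154167.
Each month: B ← B·(1+r) − £119.40.
Month 1: interest £14.65; balance after payment £845.25.
Month 2: interest £13.03; balance after payment £738.88.
Month 3: interest £11.39; balance after payment £630.87.
Month 4: interest £9.73; balance after payment £521.19.
Month 5: interest £8.04; balance after payment £409.83.
Month 6: interest £6.32; balance after payment £296.75.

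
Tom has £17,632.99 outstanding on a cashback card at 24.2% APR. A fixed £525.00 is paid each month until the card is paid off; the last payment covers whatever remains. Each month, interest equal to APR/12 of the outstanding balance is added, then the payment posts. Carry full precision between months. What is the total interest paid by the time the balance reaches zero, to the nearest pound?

Monthly rate r = 24.2%/12 = 2.01667% = 0.0201667.
Payoff takes n = ⌈−ln(1 − rB₀/P)/ln(1+r)⌉ = ⌈56.653⌉ = 57 payments; the last is £343.82.
Total paid = 56·£525.00 + £343.82 = £29,743.82.
Total interest = total paid − principal = £29,743.82 − £17,632.99 = £12,110.83.

£12,111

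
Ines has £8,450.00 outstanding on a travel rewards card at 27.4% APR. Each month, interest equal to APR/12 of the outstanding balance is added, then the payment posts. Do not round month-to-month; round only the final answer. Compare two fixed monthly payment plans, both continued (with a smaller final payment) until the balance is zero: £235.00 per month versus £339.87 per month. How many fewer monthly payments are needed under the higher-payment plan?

Monthly rate r = 27.4%/12 = 2.28333% = 0.0228333.
At £235.00/mo: n = ⌈−ln(1 − rB₀/P)/ln(1+r)⌉ = 77 payments (last £49.46); total interest = total paid − £8,450.00 = £9,459.46.
At £339.87/mo: 38 payments (last £49.94); total interest £4,175.13.
Payments saved = 77 − 38 = 39.

39 fewer payments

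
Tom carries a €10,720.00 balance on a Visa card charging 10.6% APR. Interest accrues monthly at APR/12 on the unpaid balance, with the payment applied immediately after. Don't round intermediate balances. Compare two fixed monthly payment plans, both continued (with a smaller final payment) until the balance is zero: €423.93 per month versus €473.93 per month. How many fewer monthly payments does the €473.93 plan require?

Monthly rate r = 10.6%/12 = 0.883333% = 0.00883333.
At €423.93/mo: n = ⌈−ln(1 − rB₀/P)/ln(1+r)⌉ = 29 payments (last €315.81); total interest = total paid − €10,720.00 = €1,465.85.
At €473.93/mo: 26 payments (last €164.05); total interest €1,292.30.
Payments saved = 29 − 26 = 3.

3 fewer payments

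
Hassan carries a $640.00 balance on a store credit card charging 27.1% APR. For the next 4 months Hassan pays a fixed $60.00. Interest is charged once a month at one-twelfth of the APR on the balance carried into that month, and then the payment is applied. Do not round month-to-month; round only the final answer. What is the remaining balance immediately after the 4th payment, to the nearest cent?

Monthly rate r = 27.1%/12 = 2.25833% = 0.0225833.
Each month: B ← B·(1+r) − $60.00.
Month 1: interest $14.45; balance after payment $594.45.
Month 2: interest $13.42; balance after payment $547.88.
Month 3: interest $12.37; balance after payment $500.25.
Month 4: interest $11.30; balance after payment $451.55.

$451.55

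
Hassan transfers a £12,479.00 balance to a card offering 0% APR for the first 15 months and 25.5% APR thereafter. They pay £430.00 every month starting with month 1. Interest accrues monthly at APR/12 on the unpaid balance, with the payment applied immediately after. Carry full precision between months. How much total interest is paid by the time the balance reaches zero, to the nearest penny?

Promo months 1–15 at r₀ = 0%/12 = 0; months 16+ at r₁ = 25.5%/12 = 0.02125.
After month 15 (no interest yet): B = £12,479.00 − 15·£430.00 = £6,029.00.
Then at r₁ with £430.00/mo: n₂ = −ln(1 − r₁·B/P)/ln(1+r₁) ≈ 16.82 → 17 more payments.
Total paid = 31·£430.00 + £354.54 = £13,684.54; interest = £13,684.54 − £12,479.00 = £1,205.54.

£1,205.54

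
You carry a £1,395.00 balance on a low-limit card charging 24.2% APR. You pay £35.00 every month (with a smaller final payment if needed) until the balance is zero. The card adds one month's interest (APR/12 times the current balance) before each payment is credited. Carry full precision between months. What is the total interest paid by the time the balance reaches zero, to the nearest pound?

Monthly rate r = 24.2%/12 = 2.01667% = 0.0201667.
Payoff takes n = ⌈−ln(1 − rB₀/P)/ln(1+r)⌉ = ⌈81.566⌉ = 82 payments; the last is £19.90.
Total paid = 81·£35.00 + £19.90 = £2,854.90.
Total interest = total paid − principal = £2,854.90 − £1,395.00 = £1,459.90.

£1,460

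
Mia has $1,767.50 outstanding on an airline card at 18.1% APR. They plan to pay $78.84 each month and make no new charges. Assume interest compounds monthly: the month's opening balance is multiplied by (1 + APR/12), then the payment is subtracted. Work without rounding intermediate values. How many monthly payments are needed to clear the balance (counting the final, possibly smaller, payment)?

Monthly rate r = 18.1%/12 = 1.50833% = 0.0150833.
Recurrence: B ← B·(1+r) − $78.84.
Month 1: interest $26.66; balance after payment $1,715.32.
Month 2: interest $25.87; balance after payment $1,662.35.
Closed form: n = −ln(1 − rB₀/P)/ln(1+r) = −ln(0.66185)/ln(1.01508) ≈ 27.568, so the balance reaches zero during payment 28.

28 months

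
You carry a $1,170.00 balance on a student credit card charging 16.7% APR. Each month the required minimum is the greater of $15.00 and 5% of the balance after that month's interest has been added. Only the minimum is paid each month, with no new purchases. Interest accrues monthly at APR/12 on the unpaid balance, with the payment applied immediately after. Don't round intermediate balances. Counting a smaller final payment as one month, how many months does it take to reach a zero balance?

60 months

Monthly rate r = 16.7%/12 = 1.39167% = 0.0139167.
While 5% of the post-interest balance exceeds $15.00, each month B ← (B·(1+r))·(1 − 0.05), i.e. B shrinks by the factor (1+r)·0.95 = 0.96322.
This holds for months 1–37. Entering month 38 the balance is $292.44; 5% of the post-interest balance is now below $15.00, so the flat $15.00 minimum applies from here.
From month 38 a fixed $15.00 at rate r clears $292.44 in 23 more payments. Total: 37 + 23 = 60 months.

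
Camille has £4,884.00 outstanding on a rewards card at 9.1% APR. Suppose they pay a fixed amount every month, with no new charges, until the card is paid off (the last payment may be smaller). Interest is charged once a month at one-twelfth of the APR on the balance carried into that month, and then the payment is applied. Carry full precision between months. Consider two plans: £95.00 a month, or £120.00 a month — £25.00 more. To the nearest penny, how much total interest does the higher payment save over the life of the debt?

£350.17

Monthly rate r = 9.1%/12 = 0.758333% = 0.00758333.
At £95.00/mo: n = ⌈−ln(1 − rB₀/P)/ln(1+r)⌉ = 66 payments (last £38.00); total interest = total paid − £4,884.00 = £1,329.00.
At £120.00/mo: 49 payments (last £102.83); total interest £978.83.
Interest saved = £1,329.00 − £978.83 = £350.17.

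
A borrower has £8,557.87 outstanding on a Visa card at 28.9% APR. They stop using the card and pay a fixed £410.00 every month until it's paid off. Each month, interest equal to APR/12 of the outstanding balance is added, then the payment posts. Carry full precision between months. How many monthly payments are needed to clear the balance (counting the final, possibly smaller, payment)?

Monthly rate r = 28.9%/12 = 2.40833% = 0.0240833.
Recurrence: B ← B·(1+r) − £410.00.
Month 1: interest £206.10; balance after payment £8,353.97.
Month 2: interest £201.19; balance after payment £8,145.16.
Closed form: n = −ln(1 − rB₀/P)/ln(1+r) = −ln(0.49731)/ln(1.02408) ≈ 29.353, so the balance reaches zero during payment 30.

30 months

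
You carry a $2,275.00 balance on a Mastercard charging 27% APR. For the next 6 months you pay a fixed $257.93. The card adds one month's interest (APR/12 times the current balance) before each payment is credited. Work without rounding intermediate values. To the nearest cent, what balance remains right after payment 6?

Monthly rate r = 27%/12 = 2.25% = 0.0225.
Each month: B ← B·(1+r) − $257.93.
Month 1: interest $51.19; balance after payment $2,068.26.
Month 2: interest $46.54; balance after payment $1,856.86.
Month 3: interest $41.78; balance after payment $1,640.71.
Month 4: interest $36.92; balance after payment $1,419.70.
Month 5: interest $31.94; balance after payment $1,193.71.
Month 6: interest $26.86; balance after payment $962.64.

$962.64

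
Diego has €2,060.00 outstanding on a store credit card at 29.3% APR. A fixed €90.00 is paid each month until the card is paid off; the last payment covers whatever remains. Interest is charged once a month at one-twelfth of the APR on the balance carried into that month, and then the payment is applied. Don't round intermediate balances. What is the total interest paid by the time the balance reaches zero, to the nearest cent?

Monthly rate r = 29.3%/12 = 2.44167% = 0.0244167.
Payoff takes n = ⌈−ln(1 − rB₀/P)/ln(1+r)⌉ = ⌈33.926⌉ = 34 payments; the last is €83.44.
Total paid = 33·€90.00 + €83.44 = €3,053.44.
Total interest = total paid − principal = €3,053.44 − €2,060.00 = €993.44.

€993.44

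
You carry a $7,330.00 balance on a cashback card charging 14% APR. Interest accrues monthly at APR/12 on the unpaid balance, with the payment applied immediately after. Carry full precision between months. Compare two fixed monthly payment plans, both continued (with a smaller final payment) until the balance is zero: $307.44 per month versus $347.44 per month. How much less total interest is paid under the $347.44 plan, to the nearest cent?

Monthly rate r = 14%/12 = 1.16667% = 0.0116667.
At $307.44/mo: n = ⌈−ln(1 − rB₀/P)/ln(1+r)⌉ = 29 payments (last $31.23); total interest = total paid − $7,330.00 = $1,309.55.
At $347.44/mo: 25 payments (last $125.10); total interest $1,133.66.
Interest saved = $1,309.55 − $1,133.66 = $175.89.

$175.89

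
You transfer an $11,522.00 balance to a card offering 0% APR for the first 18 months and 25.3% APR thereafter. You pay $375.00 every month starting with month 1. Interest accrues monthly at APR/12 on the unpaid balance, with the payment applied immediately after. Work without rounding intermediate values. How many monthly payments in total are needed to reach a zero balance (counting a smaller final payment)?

Promo months 1–18 at r₀ = 0%/12 = 0; months 19+ at r₁ = 25.3%/12 = 0.0210833.
After month 18 (no interest yet): B = $11,522.00 − 18·$375.00 = $4,772.00.
Then at r₁ with $375.00/mo: n₂ = −ln(1 − r₁·B/P)/ln(1+r₁) ≈ 14.97 → 15 more payments.

33 months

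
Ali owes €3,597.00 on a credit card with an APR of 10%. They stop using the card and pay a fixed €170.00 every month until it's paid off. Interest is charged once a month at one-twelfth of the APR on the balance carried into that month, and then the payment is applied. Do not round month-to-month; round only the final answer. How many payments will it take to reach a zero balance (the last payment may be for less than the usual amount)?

24 months

Monthly rate r = 10%/12 = 0.833333% = 0.00833333.
Recurrence: B ← B·(1+r) − €170.00.
Month 1: interest €29.97; balance after payment €3,456.97.
Month 2: interest €28.81; balance after payment €3,315.78.
Closed form: n = −ln(1 − rB₀/P)/ln(1+r) = −ln(0.82368)/ln(1.00833) ≈ 23.374, so the balance reaches zero during payment 24.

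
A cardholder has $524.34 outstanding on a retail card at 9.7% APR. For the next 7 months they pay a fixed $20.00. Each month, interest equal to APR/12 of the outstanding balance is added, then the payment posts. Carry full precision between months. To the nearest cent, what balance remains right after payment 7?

$411.30

Monthly rate r = 9.7%/12 = 0.808333% = 0.00808333.
Each month: B ← B·(1+r) − $20.00.
Month 1: interest $4.24; balance after payment $508.58.
Month 2: interest $4.11; balance after payment $492.69.
Month 3: interest $3.98; balance after payment $476.67.
Month 4: interest $3.85; balance after payment $460.53.
Month 5: interest $3.72; balance after payment $444.25.
Month 6: interest $3.59; balance after payment $427.84.
Month 7: interest $3.46; balance after payment $411.30.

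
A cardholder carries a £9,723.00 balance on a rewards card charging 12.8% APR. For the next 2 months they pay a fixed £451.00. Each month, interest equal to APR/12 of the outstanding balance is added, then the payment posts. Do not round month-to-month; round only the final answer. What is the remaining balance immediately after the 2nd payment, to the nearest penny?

£9,024.72

Monthly rate r = 12.8%/12 = 1.06667% = 0.0106667.
Each month: B ← B·(1+r) − £451.00.
Month 1: interest £103.71; balance after payment £9,375.71.
Month 2: interest £100.01; balance after payment £9,024.72.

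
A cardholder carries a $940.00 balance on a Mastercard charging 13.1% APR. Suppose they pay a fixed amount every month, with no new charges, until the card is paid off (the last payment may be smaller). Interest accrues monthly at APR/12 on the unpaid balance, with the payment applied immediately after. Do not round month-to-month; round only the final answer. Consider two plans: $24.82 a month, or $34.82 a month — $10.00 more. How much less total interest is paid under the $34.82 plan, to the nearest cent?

$99.83

Monthly rate r = 13.1%/12 = 1.09167% = 0.0109167.
At $24.82/mo: n = ⌈−ln(1 − rB₀/P)/ln(1+r)⌉ = 50 payments (last $3.37); total interest = total paid − $940.00 = $279.55.
At $34.82/mo: 33 payments (last $5.48); total interest $179.72.
Interest saved = $279.55 − $179.72 = $99.83.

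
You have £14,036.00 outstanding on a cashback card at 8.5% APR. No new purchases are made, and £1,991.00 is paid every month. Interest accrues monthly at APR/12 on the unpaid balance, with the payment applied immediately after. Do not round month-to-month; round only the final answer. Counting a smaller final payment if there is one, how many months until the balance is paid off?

8 payments

Monthly rate r = 8.5%/12 = 0.708333% = 0.00708333.
Recurrence: B ← B·(1+r) − £1,991.00.
Month 1: interest £99.42; balance after payment £12,144.42.
Month 2: interest £86.02; balance after payment £10,239.44.
Closed form: n = −ln(1 − rB₀/P)/ln(1+r) = −ln(0.95006)/ln(1.00708) ≈ 7.257, so the balance reaches zero during payment 8.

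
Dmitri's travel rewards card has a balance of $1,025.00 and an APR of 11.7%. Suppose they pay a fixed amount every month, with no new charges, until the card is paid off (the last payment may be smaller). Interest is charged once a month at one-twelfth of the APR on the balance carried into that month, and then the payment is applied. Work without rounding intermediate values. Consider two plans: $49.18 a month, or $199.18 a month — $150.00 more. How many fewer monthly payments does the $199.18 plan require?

18 fewer payments

Monthly rate r = 11.7%/12 = 0.975% = 0.00975.
At $49.18/mo: n = ⌈−ln(1 − rB₀/P)/ln(1+r)⌉ = 24 payments (last $20.32); total interest = total paid − $1,025.00 = $126.46.
At $199.18/mo: 6 payments (last $61.03); total interest $31.93.
Payments saved = 24 − 6 = 18.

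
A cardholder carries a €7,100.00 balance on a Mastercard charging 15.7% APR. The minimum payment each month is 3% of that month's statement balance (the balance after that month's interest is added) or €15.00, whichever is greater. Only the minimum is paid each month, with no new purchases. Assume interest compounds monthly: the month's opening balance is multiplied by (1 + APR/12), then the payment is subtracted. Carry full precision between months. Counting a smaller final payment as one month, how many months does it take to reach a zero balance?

197 months

Monthly rate r = 15.7%/12 = 1.30833% = 0.0130833.
While 3% of the post-interest balance exceeds €15.00, each month B ← (B·(1+r))·(1 − 0.03), i.e. B shrinks by the factor (1+r)·0.97 = 0.98269.
This holds for months 1–153. Entering month 154 the balance is €490.96; 3% of the post-interest balance is now below €15.00, so the flat €15.00 minimum applies from here.
From month 154 a fixed €15.00 at rate r clears €490.96 in 44 more payments. Total: 153 + 44 = 197 months.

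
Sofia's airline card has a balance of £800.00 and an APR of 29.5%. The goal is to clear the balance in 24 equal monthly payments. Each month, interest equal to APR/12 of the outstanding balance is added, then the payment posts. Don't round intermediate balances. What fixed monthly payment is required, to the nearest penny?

Monthly rate r = 29.5%/12 = 2.45833% = 0.0245833.
Level-payment amortization: P = B₀·r / (1 − (1+r)^(−n)) = 800.00·0.0245833 / (1 − 1.02458^(−24)).
Denominator 1 − (1+r)^(−24) = 0.441703235.
P = 19.6667 / 0.441703235 ≈ 44.52.

£44.52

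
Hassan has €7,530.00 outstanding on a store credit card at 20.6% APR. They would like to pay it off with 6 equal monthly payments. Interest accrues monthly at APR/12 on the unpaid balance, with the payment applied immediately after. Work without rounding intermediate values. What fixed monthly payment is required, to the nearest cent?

€1,331.47

Monthly rate r = 20.6%/12 = 1.71667% = 0.0171667.
Level-payment amortization: P = B₀·r / (1 − (1+r)^(−n)) = 7530.00·0.0171667 / (1 − 1.01717^(−6)).
Denominator 1 − (1+r)^(−6) = 0.097084138.
P = 129.265 / 0.097084138 ≈ 1331.47.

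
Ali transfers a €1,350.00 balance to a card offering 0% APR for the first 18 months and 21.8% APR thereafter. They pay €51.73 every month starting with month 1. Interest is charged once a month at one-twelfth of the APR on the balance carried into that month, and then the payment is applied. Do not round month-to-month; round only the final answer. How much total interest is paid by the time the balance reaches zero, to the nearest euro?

€38

Promo months 1–18 at r₀ = 0%/12 = 0; months 19+ at r₁ = 21.8%/12 = 0.0181667.
After month 18 (no interest yet): B = €1,350.00 − 18·€51.73 = €418.86.
Then at r₁ with €51.73/mo: n₂ = −ln(1 − r₁·B/P)/ln(1+r₁) ≈ 8.84 → 9 more payments.
Total paid = 26·€51.73 + €43.39 = €1,388.37; interest = €1,388.37 − €1,350.00 = €38.37.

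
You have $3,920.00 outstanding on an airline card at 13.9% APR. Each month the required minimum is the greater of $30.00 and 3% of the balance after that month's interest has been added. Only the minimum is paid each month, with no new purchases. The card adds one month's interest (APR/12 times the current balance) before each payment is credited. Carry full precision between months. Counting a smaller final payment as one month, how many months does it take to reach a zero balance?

115 months

Monthly rate r = 13.9%/12 = 1.15833% = 0.0115833.
While 3% of the post-interest balance exceeds $30.00, each month B ← (B·(1+r))·(1 − 0.03), i.e. B shrinks by the factor (1+r)·0.97 = 0.98124.
This holds for months 1–73. Entering month 74 the balance is $983.43; 3% of the post-interest balance is now below $30.00, so the flat $30.00 minimum applies from here.
From month 74 a fixed $30.00 at rate r clears $983.43 in 42 more payments. Total: 73 + 42 = 115 months.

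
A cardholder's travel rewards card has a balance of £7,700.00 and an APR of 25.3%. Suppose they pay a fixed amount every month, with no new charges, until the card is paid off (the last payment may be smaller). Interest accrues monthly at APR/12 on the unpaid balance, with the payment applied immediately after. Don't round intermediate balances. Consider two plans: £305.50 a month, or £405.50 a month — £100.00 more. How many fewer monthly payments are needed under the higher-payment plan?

12 fewer payments

Monthly rate r = 25.3%/12 = 2.10833% = 0.0210833.
At £305.50/mo: n = ⌈−ln(1 − rB₀/P)/ln(1+r)⌉ = 37 payments (last £101.58); total interest = total paid − £7,700.00 = £3,399.58.
At £405.50/mo: 25 payments (last £208.40); total interest £2,240.40.
Payments saved = 37 − 25 = 12.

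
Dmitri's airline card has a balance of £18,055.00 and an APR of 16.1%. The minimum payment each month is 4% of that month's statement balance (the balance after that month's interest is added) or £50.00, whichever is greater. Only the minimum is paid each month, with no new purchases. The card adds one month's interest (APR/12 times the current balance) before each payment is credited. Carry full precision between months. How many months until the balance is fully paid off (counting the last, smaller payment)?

128 months

Monthly rate r = 16.1%/12 = 1.34167% = 0.0134167.
While 4% of the post-interest balance exceeds £50.00, each month B ← (B·(1+r))·(1 − 0.04), i.e. B shrinks by the factor (1+r)·0.96 = 0.97288.
This holds for months 1–98. Entering month 99 the balance is £1,220.13; 4% of the post-interest balance is now below £50.00, so the flat £50.00 minimum applies from here.
From month 99 a fixed £50.00 at rate r clears £1,220.13 in 30 more payments. Total: 98 + 30 = 128 months.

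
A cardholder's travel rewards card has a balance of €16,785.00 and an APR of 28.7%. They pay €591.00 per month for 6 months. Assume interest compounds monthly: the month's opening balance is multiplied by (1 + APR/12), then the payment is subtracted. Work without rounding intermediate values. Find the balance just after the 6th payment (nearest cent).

Monthly rate r = 28.7%/12 = 2.39167% = 0.0239167.
Each month: B ← B·(1+r) − €591.00.
Month 1: interest €401.44; balance after payment €16,595.44.
Month 2: interest €396.91; balance after payment €16,401.35.
Month 3: interest €392.27; balance after payment €16,202.61.
Month 4: interest €387.51; balance after payment €15,999.13.
Month 5: interest €382.65; balance after payment €15,790.77.
Month 6: interest €377.66; balance after payment €15,577.44.

€15,577.44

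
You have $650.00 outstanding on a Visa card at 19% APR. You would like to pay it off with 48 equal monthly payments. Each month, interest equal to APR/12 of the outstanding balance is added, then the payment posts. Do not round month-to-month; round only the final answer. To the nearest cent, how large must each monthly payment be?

Monthly rate r = 19%/12 = 1.58333% = 0.0158333.
Level-payment amortization: P = B₀·r / (1 − (1+r)^(−n)) = 650.00·0.0158333 / (1 − 1.01583^(−48)).
Denominator 1 − (1+r)^(−48) = 0.529540827.
P = 10.2917 / 0.529540827 ≈ 19.44.

$19.44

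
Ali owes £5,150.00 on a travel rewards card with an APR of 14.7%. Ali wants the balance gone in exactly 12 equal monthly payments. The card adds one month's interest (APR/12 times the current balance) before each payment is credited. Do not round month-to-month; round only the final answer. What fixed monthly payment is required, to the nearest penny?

£464.10

Monthly rate r = 14.7%/12 = 1.225% = 0.01225.
Level-payment amortization: P = B₀·r / (1 − (1+r)^(−n)) = 5150.00·0.01225 / (1 − 1.01225^(−12)).
Denominator 1 − (1+r)^(−12) = 0.13593468.
P = 63.0875 / 0.13593468 ≈ 464.10.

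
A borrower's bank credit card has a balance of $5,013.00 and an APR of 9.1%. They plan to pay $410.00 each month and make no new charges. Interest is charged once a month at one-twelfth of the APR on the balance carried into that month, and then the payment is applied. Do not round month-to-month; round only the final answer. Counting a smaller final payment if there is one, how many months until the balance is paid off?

Monthly rate r = 9.1%/12 = 0.758333% = 0.00758333.
Recurrence: B ← B·(1+r) − $410.00.
Month 1: interest $38.02; balance after payment $4,641.02.
Month 2: interest $35.19; balance after payment $4,266.21.
Closed form: n = −ln(1 − rB₀/P)/ln(1+r) = −ln(0.90728)/ln(1.00758) ≈ 12.880, so the balance reaches zero during payment 13.

13 months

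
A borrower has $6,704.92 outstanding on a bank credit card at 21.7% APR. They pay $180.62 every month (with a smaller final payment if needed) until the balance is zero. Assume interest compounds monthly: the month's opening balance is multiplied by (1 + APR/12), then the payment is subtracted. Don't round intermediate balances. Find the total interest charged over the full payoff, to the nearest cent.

Monthly rate r = 21.7%/12 = 1.80833% = 0.0180833.
Payoff takes n = ⌈−ln(1 − rB₀/P)/ln(1+r)⌉ = ⌈62.079⌉ = 63 payments; the last is $14.34.
Total paid = 62·$180.62 + $14.34 = $11,212.78.
Total interest = total paid − principal = $11,212.78 − $6,704.92 = $4,507.86.

$4,507.86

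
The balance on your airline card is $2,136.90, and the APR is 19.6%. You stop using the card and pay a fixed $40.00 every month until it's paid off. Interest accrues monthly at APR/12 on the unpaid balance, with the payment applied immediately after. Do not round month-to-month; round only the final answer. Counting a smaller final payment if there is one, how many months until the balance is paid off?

128 payments

Monthly rate r = 19.6%/12 = 1.63333% = 0.0163333.
Recurrence: B ← B·(1+r) − $40.00.
Month 1: interest $34.90; balance after payment $2,131.80.
Month 2: interest $34.82; balance after payment $2,126.62.
Closed form: n = −ln(1 − rB₀/P)/ln(1+r) = −ln(0.12743)/ln(1.01633) ≈ 127.160, so the balance reaches zero during payment 128.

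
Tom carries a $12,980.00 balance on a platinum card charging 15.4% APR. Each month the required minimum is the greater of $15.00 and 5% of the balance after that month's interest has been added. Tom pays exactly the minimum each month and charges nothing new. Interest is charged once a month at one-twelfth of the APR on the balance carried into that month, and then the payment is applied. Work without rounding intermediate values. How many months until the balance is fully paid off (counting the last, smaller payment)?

Monthly rate r = 15.4%/12 = 1.28333% = 0.0128333.
While 5% of the post-interest balance exceeds $15.00, each month B ← (B·(1+r))·(1 − 0.05), i.e. B shrinks by the factor (1+r)·0.95 = 0.96219.
This holds for months 1–99. Entering month 100 the balance is $285.87; 5% of the post-interest balance is now below $15.00, so the flat $15.00 minimum applies from here.
From month 100 a fixed $15.00 at rate r clears $285.87 in 22 more payments. Total: 99 + 22 = 121 months.

121 months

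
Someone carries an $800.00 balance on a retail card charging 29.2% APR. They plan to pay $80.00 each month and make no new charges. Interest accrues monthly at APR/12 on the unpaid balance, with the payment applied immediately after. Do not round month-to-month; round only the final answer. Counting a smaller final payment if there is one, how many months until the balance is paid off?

12 payments

Monthly rate r = 29.2%/12 = 2.43333% = 0.0243333.
Recurrence: B ← B·(1+r) − $80.00.
Month 1: interest $19.47; balance after payment $739.47.
Month 2: interest $17.99; balance after payment $677.46.
Closed form: n = −ln(1 − rB₀/P)/ln(1+r) = −ln(0.75667)/ln(1.02433) ≈ 11.598, so the balance reaches zero during payment 12.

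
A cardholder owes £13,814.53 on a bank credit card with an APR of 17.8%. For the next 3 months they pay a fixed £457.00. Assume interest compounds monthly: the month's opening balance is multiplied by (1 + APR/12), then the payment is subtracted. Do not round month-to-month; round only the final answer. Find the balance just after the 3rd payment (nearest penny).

Monthly rate r = 17.8%/12 = 1.48333% = 0.0148333.
Each month: B ← B·(1+r) − £457.00.
Month 1: interest £204.92; balance after payment £13,562.45.
Month 2: interest £201.18; balance after payment £13,306.62.
Month 3: interest £197.38; balance after payment £13,047.00.

£13,047.00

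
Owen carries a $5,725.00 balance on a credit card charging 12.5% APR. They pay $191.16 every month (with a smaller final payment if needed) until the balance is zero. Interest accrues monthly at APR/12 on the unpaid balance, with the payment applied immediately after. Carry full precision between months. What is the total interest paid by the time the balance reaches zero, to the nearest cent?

Monthly rate r = 12.5%/12 = 1.04167% = 0.0104167.
Payoff takes n = ⌈−ln(1 − rB₀/P)/ln(1+r)⌉ = ⌈36.083⌉ = 37 payments; the last is $15.88.
Total paid = 36·$191.16 + $15.88 = $6,897.64.
Total interest = total paid − principal = $6,897.64 − $5,725.00 = $1,172.64.

$1,172.64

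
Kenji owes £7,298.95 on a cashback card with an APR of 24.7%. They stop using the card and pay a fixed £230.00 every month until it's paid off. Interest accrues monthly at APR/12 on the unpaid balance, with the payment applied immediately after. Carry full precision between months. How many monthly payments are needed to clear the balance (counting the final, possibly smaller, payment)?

Monthly rate r = 24.7%/12 = 2.05833% = 0.0205833.
Recurrence: B ← B·(1+r) − £230.00.
Month 1: interest £150.24; balance after payment £7,219.19.
Month 2: interest £148.59; balance after payment £7,137.78.
Closed form: n = −ln(1 − rB₀/P)/ln(1+r) = −ln(0.3468)/ln(1.02058) ≈ 51.978, so the balance reaches zero during payment 52.

52 payments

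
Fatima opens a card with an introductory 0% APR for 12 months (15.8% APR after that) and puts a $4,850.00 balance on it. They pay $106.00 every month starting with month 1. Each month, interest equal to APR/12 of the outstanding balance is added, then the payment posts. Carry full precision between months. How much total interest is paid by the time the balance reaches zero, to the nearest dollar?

Promo months 1–12 at r₀ = 0%/12 = 0; months 13+ at r₁ = 15.8%/12 = 0.0131667.
After month 12 (no interest yet): B = $4,850.00 − 12·$106.00 = $3,578.00.
Then at r₁ with $106.00/mo: n₂ = −ln(1 − r₁·B/P)/ln(1+r₁) ≈ 44.93 → 45 more payments.
Total paid = 56·$106.00 + $99.07 = $6,035.07; interest = $6,035.07 − $4,850.00 = $1,185.07.

$1,185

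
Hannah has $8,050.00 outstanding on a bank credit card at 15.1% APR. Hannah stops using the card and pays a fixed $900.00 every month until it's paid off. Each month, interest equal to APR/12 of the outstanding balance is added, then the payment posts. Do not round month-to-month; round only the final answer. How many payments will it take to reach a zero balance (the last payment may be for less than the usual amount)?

10 payments

Monthly rate r = 15.1%/12 = 1.25833% = 0.0125833.
Recurrence: B ← B·(1+r) − $900.00.
Month 1: interest $101.30; balance after payment $7,251.30.
Month 2: interest $91.25; balance after payment $6,442.54.
Closed form: n = −ln(1 − rB₀/P)/ln(1+r) = −ln(0.88745)/ln(1.01258) ≈ 9.549, so the balance reaches zero during payment 10.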